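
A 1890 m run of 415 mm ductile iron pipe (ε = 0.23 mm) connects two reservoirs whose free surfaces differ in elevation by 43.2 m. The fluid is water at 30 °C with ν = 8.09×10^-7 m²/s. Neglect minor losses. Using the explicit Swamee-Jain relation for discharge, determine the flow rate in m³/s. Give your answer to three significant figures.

Swamee-Jain (Type II): Q = -0.965·√(gD⁵h_f/L)·ln[ε/(3.7D) + √(3.17ν²L/(gD³h_f))]
√(gD⁵h_f/L) = √(9.81·0.415⁵·43.2/1890) = 0.05254
ε/(3.7D) = 1.50×10^-4; √(3.17ν²L/(gD³h_f)) = 1.14×10^-5
Q = -0.965·0.05254·ln(1.612×10^-4) = 0.4428 m³/s
Check: V = 3.27 m/s, Re = 1.68×10^6, f = 0.01745, h_f = 43.4 m ≈ 43.2 m ✓

Q ≈ 0.443 m³/s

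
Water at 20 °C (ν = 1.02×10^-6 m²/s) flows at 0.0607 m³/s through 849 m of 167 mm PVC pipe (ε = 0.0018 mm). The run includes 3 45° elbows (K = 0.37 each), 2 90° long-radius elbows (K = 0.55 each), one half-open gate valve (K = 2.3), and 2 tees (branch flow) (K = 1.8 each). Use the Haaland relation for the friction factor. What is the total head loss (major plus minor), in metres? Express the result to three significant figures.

H_L ≈ 29.9 m

V = 4Q/(πD²) = 2.771 m/s; V²/2g = 0.3914 m
Re = 4.54×10^5, ε/D = 1.08×10^-5 → f = 0.01341 (Haaland)
Major: h_f = f(L/D)·V²/2g = 0.01341·5084·0.3914 = 26.68 m
Minor: ΣK = 8.11; h_m = ΣK·V²/2g = 3.174 m
Total H_L = 26.68 + 3.174 = 29.85 m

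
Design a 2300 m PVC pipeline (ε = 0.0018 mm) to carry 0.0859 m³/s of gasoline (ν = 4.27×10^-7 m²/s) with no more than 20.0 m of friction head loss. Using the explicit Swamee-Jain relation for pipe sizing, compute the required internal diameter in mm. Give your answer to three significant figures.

Swamee-Jain (Type III): D = 0.66·[ε^1.25·(LQ²/(gh_f))^4.75 + ν·Q^9.4·(L/(gh_f))^5.2]^0.04
LQ²/(gh_f) = 0.08650; L/(gh_f) = 11.72
Term 1 = ε^1.25·(…)^4.75 = 5.89×10^-13; Term 2 = ν·Q^9.4·(…)^5.2 = 1.48×10^-11
D = 0.66·(5.89×10^-13 + 1.48×10^-11)^0.04 = 0.2438 m = 244 mm
Check: V = 1.84 m/s, Re = 1.05×10^6, f = 0.01170, h_f = 19.1 m ≈ 20.0 m ✓

D ≈ 244 mm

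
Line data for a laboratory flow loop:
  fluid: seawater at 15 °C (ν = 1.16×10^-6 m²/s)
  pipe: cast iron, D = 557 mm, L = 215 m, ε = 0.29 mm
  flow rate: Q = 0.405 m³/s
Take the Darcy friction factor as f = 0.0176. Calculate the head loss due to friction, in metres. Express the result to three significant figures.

V = 4Q/(πD²) = 4·0.405/(π·0.557²) = 1.662 m/s
h_f = f(L/D)V²/(2g) = 0.01760·(215/0.557)·1.662²/(2·9.81) = 0.9565 m

h_f ≈ 0.957 m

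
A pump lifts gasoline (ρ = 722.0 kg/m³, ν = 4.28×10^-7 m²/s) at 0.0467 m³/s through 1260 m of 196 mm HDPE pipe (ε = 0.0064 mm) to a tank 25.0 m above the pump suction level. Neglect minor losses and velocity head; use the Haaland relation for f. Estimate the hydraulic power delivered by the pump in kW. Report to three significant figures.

P_hyd ≈ 11.6 kW

V = 4Q/(πD²) = 1.548 m/s; Re = 7.09×10^5; ε/D = 3.27×10^-5; f = 0.01278
h_f = f(L/D)V²/2g = 10.03 m
Total head H = z + h_f = 25.0 + 10.03 = 35.03 m
P_hyd = ρgQH = 722.0·9.81·0.0467·35.03 = 11.59 kW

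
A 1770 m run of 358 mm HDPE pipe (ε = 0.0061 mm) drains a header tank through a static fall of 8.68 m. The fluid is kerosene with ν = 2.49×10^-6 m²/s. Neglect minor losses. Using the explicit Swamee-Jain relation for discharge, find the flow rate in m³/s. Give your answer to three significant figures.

Q ≈ 0.150 m³/s

Swamee-Jain (Type II): Q = -0.965·√(gD⁵h_f/L)·ln[ε/(3.7D) + √(3.17ν²L/(gD³h_f))]
√(gD⁵h_f/L) = √(9.81·0.358⁵·8.68/1770) = 0.01682
ε/(3.7D) = 4.61×10^-6; √(3.17ν²L/(gD³h_f)) = 9.44×10^-5
Q = -0.965·0.01682·ln(9.897×10^-5) = 0.1497 m³/s
Check: V = 1.49 m/s, Re = 2.14×10^5, f = 0.01550, h_f = 8.63 m ≈ 8.68 m ✓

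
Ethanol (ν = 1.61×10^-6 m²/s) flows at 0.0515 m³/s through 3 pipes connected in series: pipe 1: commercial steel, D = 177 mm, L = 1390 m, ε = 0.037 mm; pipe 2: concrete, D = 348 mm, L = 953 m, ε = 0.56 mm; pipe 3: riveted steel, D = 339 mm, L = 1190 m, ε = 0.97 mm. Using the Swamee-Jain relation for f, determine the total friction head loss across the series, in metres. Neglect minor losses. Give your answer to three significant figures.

Pipe 1: V = 2.093 m/s, Re = 2.30×10^5, ε/D = 2.09×10^-4, f = 0.01689, h_1 = f(L/D)V²/2g = 29.62 m
Pipe 2: V = 0.5415 m/s, Re = 1.17×10^5, ε/D = 0.00161, f = 0.02400, h_2 = f(L/D)V²/2g = 0.9822 m
Pipe 3: V = 0.5706 m/s, Re = 1.20×10^5, ε/D = 0.00286, f = 0.02718, h_3 = f(L/D)V²/2g = 1.583 m
Series → Q common, losses add: H = Σh = 32.19 m

H ≈ 32.2 m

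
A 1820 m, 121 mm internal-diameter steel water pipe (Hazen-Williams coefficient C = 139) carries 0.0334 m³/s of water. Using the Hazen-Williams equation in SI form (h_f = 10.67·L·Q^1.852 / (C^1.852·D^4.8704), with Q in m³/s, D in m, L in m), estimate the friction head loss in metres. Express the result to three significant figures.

h_f = 10.67·1820·0.0334^1.852 / (139^1.852·0.121^4.8704) = 112.9 m

h_f ≈ 113 m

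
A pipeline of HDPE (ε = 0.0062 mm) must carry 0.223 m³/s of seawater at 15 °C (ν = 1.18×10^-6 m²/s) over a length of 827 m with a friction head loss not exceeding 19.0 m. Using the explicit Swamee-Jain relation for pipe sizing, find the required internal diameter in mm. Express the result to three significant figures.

Swamee-Jain (Type III): D = 0.66·[ε^1.25·(LQ²/(gh_f))^4.75 + ν·Q^9.4·(L/(gh_f))^5.2]^0.04
LQ²/(gh_f) = 0.2206; L/(gh_f) = 4.437
Term 1 = ε^1.25·(…)^4.75 = 2.36×10^-10; Term 2 = ν·Q^9.4·(…)^5.2 = 2.05×10^-9
D = 0.66·(2.36×10^-10 + 2.05×10^-9)^0.04 = 0.2978 m = 298 mm
Check: V = 3.20 m/s, Re = 8.08×10^5, f = 0.01247, h_f = 18.1 m ≈ 19.0 m ✓

D ≈ 298 mm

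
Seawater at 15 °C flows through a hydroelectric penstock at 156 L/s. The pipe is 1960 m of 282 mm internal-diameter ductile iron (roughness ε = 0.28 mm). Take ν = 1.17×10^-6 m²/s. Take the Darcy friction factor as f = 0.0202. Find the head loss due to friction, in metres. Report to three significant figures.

h_f ≈ 44.6 m

V = 4Q/(πD²) = 4·0.156/(π·0.282²) = 2.498 m/s
h_f = f(L/D)V²/(2g) = 0.02020·(1960/0.282)·2.498²/(2·9.81) = 44.64 m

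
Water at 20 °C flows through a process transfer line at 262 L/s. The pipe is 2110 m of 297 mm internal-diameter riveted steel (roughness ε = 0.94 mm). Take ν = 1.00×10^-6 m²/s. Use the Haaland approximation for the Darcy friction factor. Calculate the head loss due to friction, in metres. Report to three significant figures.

V = 4Q/(πD²) = 4·0.262/(π·0.297²) = 3.782 m/s
Re = VD/ν = 3.782·0.297/1.00×10^-6 = 1.12×10^6 → turbulent
ε/D = 0.94/297 = 0.00316
Haaland: f = 0.02672
h_f = f(L/D)V²/(2g) = 0.02672·(2110/0.297)·3.782²/(2·9.81) = 138.4 m

h_f ≈ 138 m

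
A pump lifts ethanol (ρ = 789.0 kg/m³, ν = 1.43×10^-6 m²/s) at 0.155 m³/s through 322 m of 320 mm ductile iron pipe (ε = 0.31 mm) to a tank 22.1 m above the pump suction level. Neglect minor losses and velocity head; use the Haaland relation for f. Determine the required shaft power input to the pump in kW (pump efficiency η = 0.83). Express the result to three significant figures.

V = 4Q/(πD²) = 1.927 m/s; Re = 4.31×10^5; ε/D = 9.69×10^-4; f = 0.02014
h_f = f(L/D)V²/2g = 3.836 m
Total head H = z + h_f = 22.1 + 3.836 = 25.94 m
P_hyd = ρgQH = 789.0·9.81·0.155·25.94 = 31.12 kW
P_shaft = P_hyd/η = 31.12/0.83 = 37.49 kW

P_shaft ≈ 37.5 kW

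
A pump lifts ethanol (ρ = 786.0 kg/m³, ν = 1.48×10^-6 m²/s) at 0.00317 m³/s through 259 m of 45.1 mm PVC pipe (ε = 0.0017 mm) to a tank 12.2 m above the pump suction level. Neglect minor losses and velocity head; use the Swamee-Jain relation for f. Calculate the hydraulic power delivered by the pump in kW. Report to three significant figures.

V = 4Q/(πD²) = 1.984 m/s; Re = 6.05×10^4; ε/D = 3.77×10^-5; f = 0.02007
h_f = f(L/D)V²/2g = 23.13 m
Total head H = z + h_f = 12.2 + 23.13 = 35.33 m
P_hyd = ρgQH = 786.0·9.81·0.00317·35.33 = 0.8636 kW

P_hyd ≈ 0.864 kW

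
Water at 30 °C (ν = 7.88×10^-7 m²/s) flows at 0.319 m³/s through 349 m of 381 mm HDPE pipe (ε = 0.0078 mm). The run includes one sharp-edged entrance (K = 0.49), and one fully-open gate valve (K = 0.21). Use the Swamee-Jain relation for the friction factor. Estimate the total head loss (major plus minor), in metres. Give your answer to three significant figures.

V = 4Q/(πD²) = 2.798 m/s; V²/2g = 0.3990 m
Re = 1.35×10^6, ε/D = 2.05×10^-5 → f = 0.01162 (Swamee-Jain)
Major: h_f = f(L/D)·V²/2g = 0.01162·916.0·0.3990 = 4.245 m
Minor: ΣK = 0.700; h_m = ΣK·V²/2g = 0.2793 m
Total H_L = 4.245 + 0.2793 = 4.525 m

H_L ≈ 4.52 m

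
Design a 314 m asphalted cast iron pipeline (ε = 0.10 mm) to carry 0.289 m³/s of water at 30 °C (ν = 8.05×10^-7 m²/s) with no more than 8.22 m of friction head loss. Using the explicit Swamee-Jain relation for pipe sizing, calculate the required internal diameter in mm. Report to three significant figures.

D ≈ 338 mm

Swamee-Jain (Type III): D = 0.66·[ε^1.25·(LQ²/(gh_f))^4.75 + ν·Q^9.4·(L/(gh_f))^5.2]^0.04
LQ²/(gh_f) = 0.3252; L/(gh_f) = 3.894
Term 1 = ε^1.25·(…)^4.75 = 4.82×10^-8; Term 2 = ν·Q^9.4·(…)^5.2 = 8.10×10^-9
D = 0.66·(4.82×10^-8 + 8.10×10^-9)^0.04 = 0.3385 m = 338 mm
Check: V = 3.21 m/s, Re = 1.35×10^6, f = 0.01553, h_f = 7.57 m ≈ 8.22 m ✓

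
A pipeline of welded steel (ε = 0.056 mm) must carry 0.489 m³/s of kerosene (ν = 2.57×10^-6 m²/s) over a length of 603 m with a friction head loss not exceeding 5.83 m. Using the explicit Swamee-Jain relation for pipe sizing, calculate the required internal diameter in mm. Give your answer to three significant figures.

D ≈ 501 mm

Swamee-Jain (Type III): D = 0.66·[ε^1.25·(LQ²/(gh_f))^4.75 + ν·Q^9.4·(L/(gh_f))^5.2]^0.04
LQ²/(gh_f) = 2.521; L/(gh_f) = 10.54
Term 1 = ε^1.25·(…)^4.75 = 3.92×10^-4; Term 2 = ν·Q^9.4·(…)^5.2 = 6.44×10^-4
D = 0.66·(3.92×10^-4 + 6.44×10^-4)^0.04 = 0.5014 m = 501 mm
Check: V = 2.48 m/s, Re = 4.83×10^5, f = 0.01466, h_f = 5.51 m ≈ 5.83 m ✓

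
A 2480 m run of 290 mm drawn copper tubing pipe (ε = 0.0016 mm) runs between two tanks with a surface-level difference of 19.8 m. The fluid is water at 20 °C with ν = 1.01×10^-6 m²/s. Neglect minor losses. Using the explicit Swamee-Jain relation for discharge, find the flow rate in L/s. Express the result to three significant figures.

Q ≈ 123 L/s

Swamee-Jain (Type II): Q = -0.965·√(gD⁵h_f/L)·ln[ε/(3.7D) + √(3.17ν²L/(gD³h_f))]
√(gD⁵h_f/L) = √(9.81·0.290⁵·19.8/2480) = 0.01267
ε/(3.7D) = 1.49×10^-6; √(3.17ν²L/(gD³h_f)) = 4.11×10^-5
Q = -0.965·0.01267·ln(4.264×10^-5) = 0.1231 m³/s
Check: V = 1.86 m/s, Re = 5.35×10^5, f = 0.01303, h_f = 19.7 m ≈ 19.8 m ✓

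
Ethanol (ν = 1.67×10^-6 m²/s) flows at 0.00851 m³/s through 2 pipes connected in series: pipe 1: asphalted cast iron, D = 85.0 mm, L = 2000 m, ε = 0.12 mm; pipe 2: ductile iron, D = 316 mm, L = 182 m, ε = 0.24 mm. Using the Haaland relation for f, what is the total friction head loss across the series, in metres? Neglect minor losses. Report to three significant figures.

Pipe 1: V = 1.500 m/s, Re = 7.63×10^4, ε/D = 0.00141, f = 0.02381, h_1 = f(L/D)V²/2g = 64.22 m
Pipe 2: V = 0.1085 m/s, Re = 2.05×10^4, ε/D = 7.59×10^-4, f = 0.02701, h_2 = f(L/D)V²/2g = 0.009337 m
Series → Q common, losses add: H = Σh = 64.23 m

H ≈ 64.2 m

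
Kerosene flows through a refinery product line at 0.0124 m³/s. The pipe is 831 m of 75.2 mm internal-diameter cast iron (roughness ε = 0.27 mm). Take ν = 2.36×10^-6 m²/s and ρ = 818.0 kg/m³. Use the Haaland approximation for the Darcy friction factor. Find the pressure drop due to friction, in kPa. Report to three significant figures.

V = 4Q/(πD²) = 4·0.0124/(π·0.0752²) = 2.792 m/s
Re = VD/ν = 2.792·0.0752/2.36×10^-6 = 8.90×10^4 → turbulent
ε/D = 0.27/75.2 = 0.00359
Haaland: f = 0.02876
h_f = f(L/D)V²/(2g) = 0.02876·(831/0.0752)·2.792²/(2·9.81) = 126.3 m
Δp = ρg·h_f = 818.0·9.81·126.3 = 1013 kPa

Δp ≈ 1010 kPa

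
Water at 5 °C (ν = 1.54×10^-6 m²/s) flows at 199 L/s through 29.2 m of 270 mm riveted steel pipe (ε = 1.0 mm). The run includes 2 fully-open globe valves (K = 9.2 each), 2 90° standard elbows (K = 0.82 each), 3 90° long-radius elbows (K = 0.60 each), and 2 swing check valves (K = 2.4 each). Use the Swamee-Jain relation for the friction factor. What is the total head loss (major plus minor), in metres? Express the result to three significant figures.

V = 4Q/(πD²) = 3.476 m/s; V²/2g = 0.6157 m
Re = 6.09×10^5, ε/D = 0.00370 → f = 0.02807 (Swamee-Jain)
Major: h_f = f(L/D)·V²/2g = 0.02807·108.1·0.6157 = 1.869 m
Minor: ΣK = 26.6; h_m = ΣK·V²/2g = 16.40 m
Total H_L = 1.869 + 16.40 = 18.27 m

H_L ≈ 18.3 m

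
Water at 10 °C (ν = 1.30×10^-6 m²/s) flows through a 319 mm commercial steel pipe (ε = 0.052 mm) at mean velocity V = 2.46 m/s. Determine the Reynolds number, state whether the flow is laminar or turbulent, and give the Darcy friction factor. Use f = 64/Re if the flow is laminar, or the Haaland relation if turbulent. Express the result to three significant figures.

Re = VD/ν = 2.460·0.319/1.30×10^-6 = 6.04×10^5
Re > 4000 → turbulent; ε/D = 1.63×10^-4
Haaland: f = 0.01469

Re ≈ 6.04×10^5; turbulent; f ≈ 0.0147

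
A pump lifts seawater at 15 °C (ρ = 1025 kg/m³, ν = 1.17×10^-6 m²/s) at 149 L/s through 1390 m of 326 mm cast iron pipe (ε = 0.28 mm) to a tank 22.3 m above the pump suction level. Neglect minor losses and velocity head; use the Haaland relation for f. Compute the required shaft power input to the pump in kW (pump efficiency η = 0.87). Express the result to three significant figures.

P_shaft ≈ 61.7 kW

V = 4Q/(πD²) = 1.785 m/s; Re = 4.97×10^5; ε/D = 8.59×10^-4; f = 0.01955
h_f = f(L/D)V²/2g = 13.54 m
Total head H = z + h_f = 22.3 + 13.54 = 35.84 m
P_hyd = ρgQH = 1025·9.81·0.149·35.84 = 53.69 kW
P_shaft = P_hyd/η = 53.69/0.87 = 61.72 kW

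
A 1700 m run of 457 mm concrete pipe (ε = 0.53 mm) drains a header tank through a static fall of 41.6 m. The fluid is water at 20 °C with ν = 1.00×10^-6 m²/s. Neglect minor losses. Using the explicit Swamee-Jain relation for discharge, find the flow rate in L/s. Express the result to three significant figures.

Q ≈ 536 L/s

Swamee-Jain (Type II): Q = -0.965·√(gD⁵h_f/L)·ln[ε/(3.7D) + √(3.17ν²L/(gD³h_f))]
√(gD⁵h_f/L) = √(9.81·0.457⁵·41.6/1700) = 0.06917
ε/(3.7D) = 3.13×10^-4; √(3.17ν²L/(gD³h_f)) = 1.18×10^-5
Q = -0.965·0.06917·ln(3.252×10^-4) = 0.5361 m³/s
Check: V = 3.27 m/s, Re = 1.49×10^6, f = 0.02062, h_f = 41.8 m ≈ 41.6 m ✓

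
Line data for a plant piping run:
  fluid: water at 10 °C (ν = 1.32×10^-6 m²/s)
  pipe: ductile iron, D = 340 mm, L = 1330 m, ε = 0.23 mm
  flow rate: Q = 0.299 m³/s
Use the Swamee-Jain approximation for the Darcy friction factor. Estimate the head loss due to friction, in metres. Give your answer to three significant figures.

h_f ≈ 39.9 m

V = 4Q/(πD²) = 4·0.299/(π·0.340²) = 3.293 m/s
Re = VD/ν = 3.293·0.340/1.32×10^-6 = 8.48×10^5 → turbulent
ε/D = 0.23/340 = 6.76×10^-4
Swamee-Jain: f = 0.01847
h_f = f(L/D)V²/(2g) = 0.01847·(1330/0.340)·3.293²/(2·9.81) = 39.94 m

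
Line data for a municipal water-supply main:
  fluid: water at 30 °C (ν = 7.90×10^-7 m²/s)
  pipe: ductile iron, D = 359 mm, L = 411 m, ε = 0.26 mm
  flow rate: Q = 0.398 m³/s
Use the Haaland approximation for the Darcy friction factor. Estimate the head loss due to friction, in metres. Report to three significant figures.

V = 4Q/(πD²) = 4·0.398/(π·0.359²) = 3.932 m/s
Re = VD/ν = 3.932·0.359/7.90×10^-7 = 1.79×10^6 → turbulent
ε/D = 0.26/359 = 7.24×10^-4
Haaland: f = 0.01841
h_f = f(L/D)V²/(2g) = 0.01841·(411/0.359)·3.932²/(2·9.81) = 16.60 m

h_f ≈ 16.6 m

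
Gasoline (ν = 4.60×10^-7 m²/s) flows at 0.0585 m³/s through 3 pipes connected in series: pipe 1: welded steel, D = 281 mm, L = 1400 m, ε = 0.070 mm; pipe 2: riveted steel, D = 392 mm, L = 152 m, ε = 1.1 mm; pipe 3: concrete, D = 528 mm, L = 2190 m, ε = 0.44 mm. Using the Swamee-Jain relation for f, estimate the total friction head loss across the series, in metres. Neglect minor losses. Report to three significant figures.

H ≈ 3.99 m

Pipe 1: V = 0.9433 m/s, Re = 5.76×10^5, ε/D = 2.49×10^-4, f = 0.01579, h_1 = f(L/D)V²/2g = 3.567 m
Pipe 2: V = 0.4847 m/s, Re = 4.13×10^5, ε/D = 0.00281, f = 0.02615, h_2 = f(L/D)V²/2g = 0.1214 m
Pipe 3: V = 0.2672 m/s, Re = 3.07×10^5, ε/D = 8.33×10^-4, f = 0.02000, h_3 = f(L/D)V²/2g = 0.3018 m
Series → Q common, losses add: H = Σh = 3.990 m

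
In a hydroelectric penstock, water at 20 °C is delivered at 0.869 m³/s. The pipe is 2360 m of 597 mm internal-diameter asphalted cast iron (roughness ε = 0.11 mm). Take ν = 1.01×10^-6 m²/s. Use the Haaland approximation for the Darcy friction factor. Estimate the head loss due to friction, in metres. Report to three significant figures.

V = 4Q/(πD²) = 4·0.869/(π·0.597²) = 3.104 m/s
Re = VD/ν = 3.104·0.597/1.01×10^-6 = 1.83×10^6 → turbulent
ε/D = 0.11/597 = 1.84×10^-4
Haaland: f = 0.01404
h_f = f(L/D)V²/(2g) = 0.01404·(2360/0.597)·3.104²/(2·9.81) = 27.27 m

h_f ≈ 27.3 m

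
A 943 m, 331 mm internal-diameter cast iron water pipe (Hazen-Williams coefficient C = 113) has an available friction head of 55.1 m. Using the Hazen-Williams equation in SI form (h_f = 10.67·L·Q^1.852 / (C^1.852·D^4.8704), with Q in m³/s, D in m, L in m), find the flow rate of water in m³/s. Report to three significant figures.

Q ≈ 0.371 m³/s

Rearranging: Q = [h_f·C^1.852·D^4.8704 / (10.67·L)]^(1/1.852)
Q = [55.1·113^1.852·0.331^4.8704 / (10.67·943)]^0.540 = 0.3708 m³/s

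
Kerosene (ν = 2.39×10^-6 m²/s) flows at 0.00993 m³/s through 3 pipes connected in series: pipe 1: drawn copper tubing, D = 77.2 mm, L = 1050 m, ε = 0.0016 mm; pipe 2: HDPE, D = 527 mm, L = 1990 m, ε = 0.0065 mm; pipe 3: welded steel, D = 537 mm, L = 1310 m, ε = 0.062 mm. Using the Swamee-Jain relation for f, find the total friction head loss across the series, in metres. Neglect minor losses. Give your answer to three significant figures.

Pipe 1: V = 2.121 m/s, Re = 6.85×10^4, ε/D = 2.07×10^-5, f = 0.01946, h_1 = f(L/D)V²/2g = 60.72 m
Pipe 2: V = 0.04552 m/s, Re = 1.00×10^4, ε/D = 1.23×10^-5, f = 0.03096, h_2 = f(L/D)V²/2g = 0.01235 m
Pipe 3: V = 0.04384 m/s, Re = 9850, ε/D = 1.15×10^-4, f = 0.03130, h_3 = f(L/D)V²/2g = 0.007482 m
Series → Q common, losses add: H = Σh = 60.74 m

H ≈ 60.7 m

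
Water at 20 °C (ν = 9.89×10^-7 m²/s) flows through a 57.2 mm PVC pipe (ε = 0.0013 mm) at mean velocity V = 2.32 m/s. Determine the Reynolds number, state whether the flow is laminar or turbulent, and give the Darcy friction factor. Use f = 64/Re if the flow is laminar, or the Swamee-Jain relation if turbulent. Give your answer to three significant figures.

Re = VD/ν = 2.320·0.0572/9.89×10^-7 = 1.34×10^5
Re > 4000 → turbulent; ε/D = 2.27×10^-5
Swamee-Jain: f = 0.01698

Re ≈ 1.34×10^5; turbulent; f ≈ 0.0170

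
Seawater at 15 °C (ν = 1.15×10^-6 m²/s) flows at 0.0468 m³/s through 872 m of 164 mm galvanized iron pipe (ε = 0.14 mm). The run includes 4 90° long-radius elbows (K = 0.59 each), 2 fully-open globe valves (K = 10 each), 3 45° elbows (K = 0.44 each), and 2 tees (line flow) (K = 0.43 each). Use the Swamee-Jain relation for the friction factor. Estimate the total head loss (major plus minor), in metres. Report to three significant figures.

H_L ≈ 32.8 m

V = 4Q/(πD²) = 2.215 m/s; V²/2g = 0.2502 m
Re = 3.16×10^5, ε/D = 8.54×10^-4 → f = 0.02006 (Swamee-Jain)
Major: h_f = f(L/D)·V²/2g = 0.02006·5317·0.2502 = 26.69 m
Minor: ΣK = 24.5; h_m = ΣK·V²/2g = 6.139 m
Total H_L = 26.69 + 6.139 = 32.83 m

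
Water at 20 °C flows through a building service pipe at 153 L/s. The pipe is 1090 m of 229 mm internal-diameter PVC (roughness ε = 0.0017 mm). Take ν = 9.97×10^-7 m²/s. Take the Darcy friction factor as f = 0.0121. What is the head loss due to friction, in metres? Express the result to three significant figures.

V = 4Q/(πD²) = 4·0.153/(π·0.229²) = 3.715 m/s
h_f = f(L/D)V²/(2g) = 0.01210·(1090/0.229)·3.715²/(2·9.81) = 40.51 m

h_f ≈ 40.5 m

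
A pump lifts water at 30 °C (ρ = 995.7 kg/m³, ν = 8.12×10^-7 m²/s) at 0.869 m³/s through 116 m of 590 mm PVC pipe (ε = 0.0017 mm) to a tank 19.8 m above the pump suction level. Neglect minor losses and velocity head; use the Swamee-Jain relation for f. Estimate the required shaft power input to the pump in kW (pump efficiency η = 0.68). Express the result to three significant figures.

V = 4Q/(πD²) = 3.179 m/s; Re = 2.31×10^6; ε/D = 2.88×10^-6; f = 0.01025
h_f = f(L/D)V²/2g = 1.038 m
Total head H = z + h_f = 19.8 + 1.038 = 20.84 m
P_hyd = ρgQH = 995.7·9.81·0.869·20.84 = 176.9 kW
P_shaft = P_hyd/η = 176.9/0.68 = 260.1 kW

P_shaft ≈ 260 kW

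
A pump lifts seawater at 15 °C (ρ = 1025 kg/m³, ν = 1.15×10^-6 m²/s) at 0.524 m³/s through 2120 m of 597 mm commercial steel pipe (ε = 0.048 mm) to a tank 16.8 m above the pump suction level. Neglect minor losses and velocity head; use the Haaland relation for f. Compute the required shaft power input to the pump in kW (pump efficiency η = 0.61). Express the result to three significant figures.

V = 4Q/(πD²) = 1.872 m/s; Re = 9.72×10^5; ε/D = 8.04×10^-5; f = 0.01306
h_f = f(L/D)V²/2g = 8.284 m
Total head H = z + h_f = 16.8 + 8.284 = 25.08 m
P_hyd = ρgQH = 1025·9.81·0.524·25.08 = 132.2 kW
P_shaft = P_hyd/η = 132.2/0.61 = 216.7 kW

P_shaft ≈ 217 kW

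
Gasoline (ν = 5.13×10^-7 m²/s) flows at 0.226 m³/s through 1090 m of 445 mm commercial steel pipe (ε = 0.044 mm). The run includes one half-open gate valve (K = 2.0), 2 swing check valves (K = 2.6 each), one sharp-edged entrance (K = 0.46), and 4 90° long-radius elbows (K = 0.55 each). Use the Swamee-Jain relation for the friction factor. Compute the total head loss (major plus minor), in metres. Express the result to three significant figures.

H_L ≈ 4.55 m

V = 4Q/(πD²) = 1.453 m/s; V²/2g = 0.1076 m
Re = 1.26×10^6, ε/D = 9.89×10^-5 → f = 0.01325 (Swamee-Jain)
Major: h_f = f(L/D)·V²/2g = 0.01325·2449·0.1076 = 3.492 m
Minor: ΣK = 9.86; h_m = ΣK·V²/2g = 1.061 m
Total H_L = 3.492 + 1.061 = 4.553 m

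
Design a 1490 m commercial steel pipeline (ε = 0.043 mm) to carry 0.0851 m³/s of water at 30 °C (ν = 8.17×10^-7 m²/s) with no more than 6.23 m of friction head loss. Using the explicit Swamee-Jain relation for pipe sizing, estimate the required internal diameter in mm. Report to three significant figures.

Swamee-Jain (Type III): D = 0.66·[ε^1.25·(LQ²/(gh_f))^4.75 + ν·Q^9.4·(L/(gh_f))^5.2]^0.04
LQ²/(gh_f) = 0.1766; L/(gh_f) = 24.38
Term 1 = ε^1.25·(…)^4.75 = 9.22×10^-10; Term 2 = ν·Q^9.4·(…)^5.2 = 1.16×10^-9
D = 0.66·(9.22×10^-10 + 1.16×10^-9)^0.04 = 0.2967 m = 297 mm
Check: V = 1.23 m/s, Re = 4.47×10^5, f = 0.01514, h_f = 5.87 m ≈ 6.23 m ✓

D ≈ 297 mm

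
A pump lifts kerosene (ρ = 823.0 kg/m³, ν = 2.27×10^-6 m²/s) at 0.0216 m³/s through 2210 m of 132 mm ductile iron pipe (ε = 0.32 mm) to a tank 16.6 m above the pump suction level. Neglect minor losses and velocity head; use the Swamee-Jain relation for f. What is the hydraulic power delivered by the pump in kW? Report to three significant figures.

P_hyd ≈ 12.7 kW

V = 4Q/(πD²) = 1.578 m/s; Re = 9.18×10^4; ε/D = 0.00242; f = 0.02653
h_f = f(L/D)V²/2g = 56.39 m
Total head H = z + h_f = 16.6 + 56.39 = 72.99 m
P_hyd = ρgQH = 823.0·9.81·0.0216·72.99 = 12.73 kW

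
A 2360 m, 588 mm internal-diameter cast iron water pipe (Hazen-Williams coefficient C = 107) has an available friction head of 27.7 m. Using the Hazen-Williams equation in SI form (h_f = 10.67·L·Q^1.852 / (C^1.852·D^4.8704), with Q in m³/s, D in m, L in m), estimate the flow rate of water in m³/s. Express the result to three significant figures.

Q ≈ 0.669 m³/s

Rearranging: Q = [h_f·C^1.852·D^4.8704 / (10.67·L)]^(1/1.852)
Q = [27.7·107^1.852·0.588^4.8704 / (10.67·2360)]^0.540 = 0.6689 m³/s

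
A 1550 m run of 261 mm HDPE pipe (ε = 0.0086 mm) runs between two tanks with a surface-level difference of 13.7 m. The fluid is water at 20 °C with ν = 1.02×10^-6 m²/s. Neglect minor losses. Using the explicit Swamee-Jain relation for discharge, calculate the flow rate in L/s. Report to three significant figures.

Q ≈ 97.0 L/s

Swamee-Jain (Type II): Q = -0.965·√(gD⁵h_f/L)·ln[ε/(3.7D) + √(3.17ν²L/(gD³h_f))]
√(gD⁵h_f/L) = √(9.81·0.261⁵·13.7/1550) = 0.01025
ε/(3.7D) = 8.91×10^-6; √(3.17ν²L/(gD³h_f)) = 4.63×10^-5
Q = -0.965·0.01025·ln(5.516×10^-5) = 0.09697 m³/s
Check: V = 1.81 m/s, Re = 4.64×10^5, f = 0.01375, h_f = 13.7 m ≈ 13.7 m ✓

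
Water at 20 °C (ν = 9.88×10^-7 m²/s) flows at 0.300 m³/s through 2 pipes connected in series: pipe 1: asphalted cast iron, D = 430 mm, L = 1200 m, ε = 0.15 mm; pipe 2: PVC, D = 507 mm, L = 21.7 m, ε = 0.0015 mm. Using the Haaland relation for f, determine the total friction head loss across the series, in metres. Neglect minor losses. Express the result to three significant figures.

Pipe 1: V = 2.066 m/s, Re = 8.99×10^5, ε/D = 3.49×10^-4, f = 0.01609, h_1 = f(L/D)V²/2g = 9.766 m
Pipe 2: V = 1.486 m/s, Re = 7.63×10^5, ε/D = 2.96×10^-6, f = 0.01217, h_2 = f(L/D)V²/2g = 0.05864 m
Series → Q common, losses add: H = Σh = 9.824 m

H ≈ 9.82 m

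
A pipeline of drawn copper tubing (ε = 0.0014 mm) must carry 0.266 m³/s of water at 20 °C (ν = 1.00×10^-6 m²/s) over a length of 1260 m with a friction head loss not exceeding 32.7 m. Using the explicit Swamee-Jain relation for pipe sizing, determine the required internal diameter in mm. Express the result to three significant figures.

D ≈ 307 mm

Swamee-Jain (Type III): D = 0.66·[ε^1.25·(LQ²/(gh_f))^4.75 + ν·Q^9.4·(L/(gh_f))^5.2]^0.04
LQ²/(gh_f) = 0.2779; L/(gh_f) = 3.928
Term 1 = ε^1.25·(…)^4.75 = 1.10×10^-10; Term 2 = ν·Q^9.4·(…)^5.2 = 4.82×10^-9
D = 0.66·(1.10×10^-10 + 4.82×10^-9)^0.04 = 0.3071 m = 307 mm
Check: V = 3.59 m/s, Re = 1.10×10^6, f = 0.01154, h_f = 31.1 m ≈ 32.7 m ✓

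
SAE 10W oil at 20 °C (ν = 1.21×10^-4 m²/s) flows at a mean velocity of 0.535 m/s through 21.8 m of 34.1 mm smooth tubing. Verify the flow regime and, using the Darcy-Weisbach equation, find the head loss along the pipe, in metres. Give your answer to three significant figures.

h_f ≈ 3.96 m

Re = VD/ν = 0.535·0.03410/1.21×10^-4 = 151 → laminar (Re < 2300)
f = 64/Re = 0.4245
h_f = f(L/D)V²/(2g) = 0.4245·(21.8/0.03410)·0.535²/(2·9.81) = 3.959 m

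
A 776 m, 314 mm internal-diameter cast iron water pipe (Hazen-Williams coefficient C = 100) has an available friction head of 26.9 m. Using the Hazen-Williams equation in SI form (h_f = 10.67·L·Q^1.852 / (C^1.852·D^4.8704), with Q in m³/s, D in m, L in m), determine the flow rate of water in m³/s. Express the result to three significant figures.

Rearranging: Q = [h_f·C^1.852·D^4.8704 / (10.67·L)]^(1/1.852)
Q = [26.9·100^1.852·0.314^4.8704 / (10.67·776)]^0.540 = 0.2155 m³/s

Q ≈ 0.216 m³/s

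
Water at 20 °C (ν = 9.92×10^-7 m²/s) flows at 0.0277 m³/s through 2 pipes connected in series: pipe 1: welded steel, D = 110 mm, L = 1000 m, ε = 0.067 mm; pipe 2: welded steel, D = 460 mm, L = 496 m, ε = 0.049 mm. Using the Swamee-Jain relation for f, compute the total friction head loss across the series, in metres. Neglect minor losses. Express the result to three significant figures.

H ≈ 74.2 m

Pipe 1: V = 2.915 m/s, Re = 3.23×10^5, ε/D = 6.09×10^-4, f = 0.01884, h_1 = f(L/D)V²/2g = 74.17 m
Pipe 2: V = 0.1667 m/s, Re = 7.73×10^4, ε/D = 1.07×10^-4, f = 0.01941, h_2 = f(L/D)V²/2g = 0.02963 m
Series → Q common, losses add: H = Σh = 74.20 m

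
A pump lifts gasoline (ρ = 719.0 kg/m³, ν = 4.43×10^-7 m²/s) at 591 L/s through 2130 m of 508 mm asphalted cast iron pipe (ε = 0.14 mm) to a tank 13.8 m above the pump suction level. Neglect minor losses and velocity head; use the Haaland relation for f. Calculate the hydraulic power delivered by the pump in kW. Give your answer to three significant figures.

V = 4Q/(πD²) = 2.916 m/s; Re = 3.34×10^6; ε/D = 2.76×10^-4; f = 0.01491
h_f = f(L/D)V²/2g = 27.10 m
Total head H = z + h_f = 13.8 + 27.10 = 40.90 m
P_hyd = ρgQH = 719.0·9.81·0.591·40.90 = 170.5 kW

P_hyd ≈ 170 kW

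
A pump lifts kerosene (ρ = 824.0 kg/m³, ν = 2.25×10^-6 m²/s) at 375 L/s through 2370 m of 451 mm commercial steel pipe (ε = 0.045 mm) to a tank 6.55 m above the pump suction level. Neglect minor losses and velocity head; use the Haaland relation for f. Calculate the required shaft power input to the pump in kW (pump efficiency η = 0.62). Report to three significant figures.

V = 4Q/(πD²) = 2.347 m/s; Re = 4.71×10^5; ε/D = 9.98×10^-5; f = 0.01436
h_f = f(L/D)V²/2g = 21.20 m
Total head H = z + h_f = 6.55 + 21.20 = 27.75 m
P_hyd = ρgQH = 824.0·9.81·0.375·27.75 = 84.11 kW
P_shaft = P_hyd/η = 84.11/0.62 = 135.7 kW

P_shaft ≈ 136 kW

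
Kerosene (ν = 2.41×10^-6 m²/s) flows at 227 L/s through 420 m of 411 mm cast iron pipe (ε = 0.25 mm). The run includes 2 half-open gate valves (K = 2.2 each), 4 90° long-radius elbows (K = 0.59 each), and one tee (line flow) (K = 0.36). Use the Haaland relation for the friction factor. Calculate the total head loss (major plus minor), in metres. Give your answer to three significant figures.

H_L ≈ 3.91 m

V = 4Q/(πD²) = 1.711 m/s; V²/2g = 0.1492 m
Re = 2.92×10^5, ε/D = 6.08×10^-4 → f = 0.01871 (Haaland)
Major: h_f = f(L/D)·V²/2g = 0.01871·1022·0.1492 = 2.852 m
Minor: ΣK = 7.12; h_m = ΣK·V²/2g = 1.062 m
Total H_L = 2.852 + 1.062 = 3.915 m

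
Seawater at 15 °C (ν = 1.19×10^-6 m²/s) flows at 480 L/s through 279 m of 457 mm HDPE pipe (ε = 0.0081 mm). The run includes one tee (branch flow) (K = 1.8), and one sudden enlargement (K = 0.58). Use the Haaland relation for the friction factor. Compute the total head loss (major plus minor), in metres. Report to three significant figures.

H_L ≈ 4.16 m

V = 4Q/(πD²) = 2.926 m/s; V²/2g = 0.4365 m
Re = 1.12×10^6, ε/D = 1.77×10^-5 → f = 0.01172 (Haaland)
Major: h_f = f(L/D)·V²/2g = 0.01172·610.5·0.4365 = 3.123 m
Minor: ΣK = 2.38; h_m = ΣK·V²/2g = 1.039 m
Total H_L = 3.123 + 1.039 = 4.162 m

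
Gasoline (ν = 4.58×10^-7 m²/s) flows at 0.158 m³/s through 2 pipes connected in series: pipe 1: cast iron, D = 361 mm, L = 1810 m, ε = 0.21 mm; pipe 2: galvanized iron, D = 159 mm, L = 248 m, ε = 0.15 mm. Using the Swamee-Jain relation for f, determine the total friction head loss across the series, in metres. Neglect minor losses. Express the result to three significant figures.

Pipe 1: V = 1.544 m/s, Re = 1.22×10^6, ε/D = 5.82×10^-4, f = 0.01774, h_1 = f(L/D)V²/2g = 10.81 m
Pipe 2: V = 7.957 m/s, Re = 2.76×10^6, ε/D = 9.43×10^-4, f = 0.01953, h_2 = f(L/D)V²/2g = 98.29 m
Series → Q common, losses add: H = Σh = 109.1 m

H ≈ 109 m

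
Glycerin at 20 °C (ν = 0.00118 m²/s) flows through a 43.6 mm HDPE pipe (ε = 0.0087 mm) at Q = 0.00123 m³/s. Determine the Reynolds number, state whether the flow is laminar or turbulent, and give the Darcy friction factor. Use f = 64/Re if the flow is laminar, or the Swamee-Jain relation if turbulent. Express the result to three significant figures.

V = 4Q/(πD²) = 0.8238 m/s
Re = VD/ν = 0.8238·0.0436/0.00118 = 30.4
Re < 2300 → laminar → f = 64/Re = 2.102

Re ≈ 30.4; laminar; f = 64/Re ≈ 2.10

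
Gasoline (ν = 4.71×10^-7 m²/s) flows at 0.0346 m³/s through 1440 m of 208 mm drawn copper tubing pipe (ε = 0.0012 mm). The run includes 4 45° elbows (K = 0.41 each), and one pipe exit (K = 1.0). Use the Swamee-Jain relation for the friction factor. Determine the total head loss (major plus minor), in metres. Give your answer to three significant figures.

H_L ≈ 5.05 m

V = 4Q/(πD²) = 1.018 m/s; V²/2g = 0.05285 m
Re = 4.50×10^5, ε/D = 5.77×10^-6 → f = 0.01343 (Swamee-Jain)
Major: h_f = f(L/D)·V²/2g = 0.01343·6923·0.05285 = 4.914 m
Minor: ΣK = 2.64; h_m = ΣK·V²/2g = 0.1395 m
Total H_L = 4.914 + 0.1395 = 5.053 m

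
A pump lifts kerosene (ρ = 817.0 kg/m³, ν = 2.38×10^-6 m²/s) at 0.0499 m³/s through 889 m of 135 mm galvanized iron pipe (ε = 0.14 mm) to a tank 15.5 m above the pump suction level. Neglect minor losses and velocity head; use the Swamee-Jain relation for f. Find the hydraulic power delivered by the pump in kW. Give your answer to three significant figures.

P_hyd ≈ 41.0 kW

V = 4Q/(πD²) = 3.486 m/s; Re = 1.98×10^5; ε/D = 0.00104; f = 0.02135
h_f = f(L/D)V²/2g = 87.09 m
Total head H = z + h_f = 15.5 + 87.09 = 102.6 m
P_hyd = ρgQH = 817.0·9.81·0.0499·102.6 = 41.03 kW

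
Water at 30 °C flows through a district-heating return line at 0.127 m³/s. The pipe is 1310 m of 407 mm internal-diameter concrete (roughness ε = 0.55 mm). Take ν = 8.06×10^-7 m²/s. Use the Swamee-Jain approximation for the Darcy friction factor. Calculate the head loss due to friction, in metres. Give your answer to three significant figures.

h_f ≈ 3.40 m

V = 4Q/(πD²) = 4·0.127/(π·0.407²) = 0.9762 m/s
Re = VD/ν = 0.9762·0.407/8.06×10^-7 = 4.93×10^5 → turbulent
ε/D = 0.55/407 = 0.00135
Swamee-Jain: f = 0.02177
h_f = f(L/D)V²/(2g) = 0.02177·(1310/0.407)·0.9762²/(2·9.81) = 3.403 m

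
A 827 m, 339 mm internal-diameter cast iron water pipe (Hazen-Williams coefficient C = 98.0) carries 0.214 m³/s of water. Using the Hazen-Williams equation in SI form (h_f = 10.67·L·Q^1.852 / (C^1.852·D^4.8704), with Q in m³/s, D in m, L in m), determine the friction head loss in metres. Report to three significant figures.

h_f ≈ 20.2 m

h_f = 10.67·827·0.214^1.852 / (98.0^1.852·0.339^4.8704) = 20.23 m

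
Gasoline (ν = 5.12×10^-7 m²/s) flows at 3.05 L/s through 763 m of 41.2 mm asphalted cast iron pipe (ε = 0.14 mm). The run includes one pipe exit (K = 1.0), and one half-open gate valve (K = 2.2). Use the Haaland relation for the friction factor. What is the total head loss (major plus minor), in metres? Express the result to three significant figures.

H_L ≈ 138 m

V = 4Q/(πD²) = 2.288 m/s; V²/2g = 0.2668 m
Re = 1.84×10^5, ε/D = 0.00340 → f = 0.02776 (Haaland)
Major: h_f = f(L/D)·V²/2g = 0.02776·18519·0.2668 = 137.1 m
Minor: ΣK = 3.20; h_m = ΣK·V²/2g = 0.8537 m
Total H_L = 137.1 + 0.8537 = 138.0 m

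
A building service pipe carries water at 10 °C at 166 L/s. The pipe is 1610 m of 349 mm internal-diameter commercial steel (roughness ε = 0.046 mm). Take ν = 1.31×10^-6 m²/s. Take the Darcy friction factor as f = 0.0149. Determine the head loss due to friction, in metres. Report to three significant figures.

h_f ≈ 10.5 m

V = 4Q/(πD²) = 4·0.166/(π·0.349²) = 1.735 m/s
h_f = f(L/D)V²/(2g) = 0.01490·(1610/0.349)·1.735²/(2·9.81) = 10.55 m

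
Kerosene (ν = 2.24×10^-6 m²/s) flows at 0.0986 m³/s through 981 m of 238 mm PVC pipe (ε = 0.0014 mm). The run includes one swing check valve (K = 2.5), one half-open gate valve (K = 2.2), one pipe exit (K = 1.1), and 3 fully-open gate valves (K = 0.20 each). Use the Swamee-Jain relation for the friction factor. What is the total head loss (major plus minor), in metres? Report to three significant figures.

V = 4Q/(πD²) = 2.216 m/s; V²/2g = 0.2504 m
Re = 2.35×10^5, ε/D = 5.88×10^-6 → f = 0.01511 (Swamee-Jain)
Major: h_f = f(L/D)·V²/2g = 0.01511·4122·0.2504 = 15.59 m
Minor: ΣK = 6.40; h_m = ΣK·V²/2g = 1.602 m
Total H_L = 15.59 + 1.602 = 17.19 m

H_L ≈ 17.2 m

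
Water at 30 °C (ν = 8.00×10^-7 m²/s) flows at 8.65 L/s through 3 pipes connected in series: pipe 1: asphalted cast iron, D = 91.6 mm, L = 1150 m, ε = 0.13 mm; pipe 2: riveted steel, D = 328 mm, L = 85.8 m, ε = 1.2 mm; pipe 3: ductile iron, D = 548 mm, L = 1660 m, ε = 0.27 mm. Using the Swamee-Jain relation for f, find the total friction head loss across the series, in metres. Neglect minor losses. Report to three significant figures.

H ≈ 25.4 m

Pipe 1: V = 1.313 m/s, Re = 1.50×10^5, ε/D = 0.00142, f = 0.02305, h_1 = f(L/D)V²/2g = 25.42 m
Pipe 2: V = 0.1024 m/s, Re = 4.20×10^4, ε/D = 0.00366, f = 0.03060, h_2 = f(L/D)V²/2g = 0.004275 m
Pipe 3: V = 0.03667 m/s, Re = 2.51×10^4, ε/D = 4.93×10^-4, f = 0.02572, h_3 = f(L/D)V²/2g = 0.005341 m
Series → Q common, losses add: H = Σh = 25.43 m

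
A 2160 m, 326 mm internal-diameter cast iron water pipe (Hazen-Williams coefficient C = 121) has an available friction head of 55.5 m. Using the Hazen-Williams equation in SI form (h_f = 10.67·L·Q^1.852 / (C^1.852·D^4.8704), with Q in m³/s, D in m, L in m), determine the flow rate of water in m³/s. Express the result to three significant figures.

Q ≈ 0.245 m³/s

Rearranging: Q = [h_f·C^1.852·D^4.8704 / (10.67·L)]^(1/1.852)
Q = [55.5·121^1.852·0.326^4.8704 / (10.67·2160)]^0.540 = 0.2448 m³/s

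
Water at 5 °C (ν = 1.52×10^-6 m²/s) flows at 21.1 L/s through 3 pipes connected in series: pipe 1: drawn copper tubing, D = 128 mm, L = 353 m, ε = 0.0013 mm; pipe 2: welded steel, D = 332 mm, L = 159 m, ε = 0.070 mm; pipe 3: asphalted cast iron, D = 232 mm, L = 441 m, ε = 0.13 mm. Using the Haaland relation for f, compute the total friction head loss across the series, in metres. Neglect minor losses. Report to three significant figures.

Pipe 1: V = 1.640 m/s, Re = 1.38×10^5, ε/D = 1.02×10^-5, f = 0.01673, h_1 = f(L/D)V²/2g = 6.322 m
Pipe 2: V = 0.2437 m/s, Re = 5.32×10^4, ε/D = 2.11×10^-4, f = 0.02108, h_2 = f(L/D)V²/2g = 0.03056 m
Pipe 3: V = 0.4991 m/s, Re = 7.62×10^4, ε/D = 5.60×10^-4, f = 0.02105, h_3 = f(L/D)V²/2g = 0.5080 m
Series → Q common, losses add: H = Σh = 6.860 m

H ≈ 6.86 m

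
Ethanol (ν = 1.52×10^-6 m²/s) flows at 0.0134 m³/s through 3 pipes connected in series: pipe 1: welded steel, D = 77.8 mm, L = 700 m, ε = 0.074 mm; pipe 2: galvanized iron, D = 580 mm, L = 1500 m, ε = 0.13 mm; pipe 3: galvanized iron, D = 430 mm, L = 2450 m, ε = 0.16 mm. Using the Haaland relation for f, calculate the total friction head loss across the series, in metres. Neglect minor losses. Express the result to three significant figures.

Pipe 1: V = 2.819 m/s, Re = 1.44×10^5, ε/D = 9.51×10^-4, f = 0.02115, h_1 = f(L/D)V²/2g = 77.07 m
Pipe 2: V = 0.05072 m/s, Re = 1.94×10^4, ε/D = 2.24×10^-4, f = 0.02634, h_2 = f(L/D)V²/2g = 0.008930 m
Pipe 3: V = 0.09227 m/s, Re = 2.61×10^4, ε/D = 3.72×10^-4, f = 0.02489, h_3 = f(L/D)V²/2g = 0.06154 m
Series → Q common, losses add: H = Σh = 77.14 m

H ≈ 77.1 m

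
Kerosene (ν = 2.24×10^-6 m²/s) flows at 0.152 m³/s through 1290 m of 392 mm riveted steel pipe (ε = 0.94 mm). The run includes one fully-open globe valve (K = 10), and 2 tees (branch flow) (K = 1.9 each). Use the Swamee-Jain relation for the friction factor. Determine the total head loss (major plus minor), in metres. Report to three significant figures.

H_L ≈ 7.89 m

V = 4Q/(πD²) = 1.259 m/s; V²/2g = 0.08085 m
Re = 2.20×10^5, ε/D = 0.00240 → f = 0.02548 (Swamee-Jain)
Major: h_f = f(L/D)·V²/2g = 0.02548·3291·0.08085 = 6.779 m
Minor: ΣK = 13.8; h_m = ΣK·V²/2g = 1.116 m
Total H_L = 6.779 + 1.116 = 7.894 m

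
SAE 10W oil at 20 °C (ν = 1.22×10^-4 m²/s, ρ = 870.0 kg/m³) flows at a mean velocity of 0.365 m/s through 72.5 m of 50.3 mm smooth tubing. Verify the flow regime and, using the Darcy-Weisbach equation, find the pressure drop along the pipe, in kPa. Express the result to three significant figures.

Re = VD/ν = 0.365·0.05030/1.22×10^-4 = 150 → laminar (Re < 2300)
f = 64/Re = 0.4253
h_f = f(L/D)V²/(2g) = 0.4253·(72.5/0.05030)·0.365²/(2·9.81) = 4.162 m
Δp = ρg·h_f = 870.0·9.81·4.162 = 35.52 kPa

Δp ≈ 35.5 kPa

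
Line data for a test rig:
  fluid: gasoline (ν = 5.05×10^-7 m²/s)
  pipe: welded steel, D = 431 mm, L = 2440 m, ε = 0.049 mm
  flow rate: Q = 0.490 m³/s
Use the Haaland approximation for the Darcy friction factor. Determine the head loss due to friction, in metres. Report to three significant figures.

V = 4Q/(πD²) = 4·0.490/(π·0.431²) = 3.359 m/s
Re = VD/ν = 3.359·0.431/5.05×10^-7 = 2.87×10^6 → turbulent
ε/D = 0.049/431 = 1.14×10^-4
Haaland: f = 0.01278
h_f = f(L/D)V²/(2g) = 0.01278·(2440/0.431)·3.359²/(2·9.81) = 41.61 m

h_f ≈ 41.6 m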